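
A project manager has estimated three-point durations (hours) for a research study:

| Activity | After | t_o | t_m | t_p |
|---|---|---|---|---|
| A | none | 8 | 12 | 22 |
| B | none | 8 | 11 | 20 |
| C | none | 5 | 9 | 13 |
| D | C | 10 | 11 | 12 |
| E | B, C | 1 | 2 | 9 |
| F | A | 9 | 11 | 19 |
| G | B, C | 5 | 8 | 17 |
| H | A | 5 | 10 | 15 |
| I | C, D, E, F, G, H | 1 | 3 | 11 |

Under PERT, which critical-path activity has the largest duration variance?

A

te_A = (8 + 4·12 + 22)/6 = 78/6 = 13; σ²_A = ((22−8)/6)² = 5.444
te_B = (8 + 4·11 + 20)/6 = 72/6 = 12; σ²_B = ((20−8)/6)² = 4.000
te_C = (5 + 4·9 + 13)/6 = 54/6 = 9; σ²_C = ((13−5)/6)² = 1.778
te_D = (10 + 4·11 + 12)/6 = 66/6 = 11; σ²_D = ((12−10)/6)² = 0.111
te_E = (1 + 4·2 + 9)/6 = 18/6 = 3; σ²_E = ((9−1)/6)² = 1.778
te_F = (9 + 4·11 + 19)/6 = 72/6 = 12; σ²_F = ((19−9)/6)² = 2.778
te_G = (5 + 4·8 + 17)/6 = 54/6 = 9; σ²_G = ((17−5)/6)² = 4.000
te_H = (5 + 4·10 + 15)/6 = 60/6 = 10; σ²_H = ((15−5)/6)² = 2.778
te_I = (1 + 4·3 + 11)/6 = 24/6 = 4; σ²_I = ((11−1)/6)² = 2.778

Forward pass:
ES_A = 0; EF_A = 13
ES_B = 0; EF_B = 12
ES_C = 0; EF_C = 9
ES_D = 9; EF_D = 9+11 = 20
ES_E = max(EF_B=12, EF_C=9) = 12; EF_E = 12+3 = 15
ES_F = 13; EF_F = 13+12 = 25
ES_G = max(EF_B=12, EF_C=9) = 12; EF_G = 12+9 = 21
ES_H = 13; EF_H = 13+10 = 23
ES_I = max(EF_C=9, EF_D=20, EF_E=15, EF_F=25, EF_G=21, EF_H=23) = 25; EF_I = 25+4 = 29
Expected project duration μ = 29 hours. Critical path: A → F → I.

Variances on critical path: σ²_A=5.444, σ²_F=2.778, σ²_I=2.778.
Largest is σ²_A = 5.444.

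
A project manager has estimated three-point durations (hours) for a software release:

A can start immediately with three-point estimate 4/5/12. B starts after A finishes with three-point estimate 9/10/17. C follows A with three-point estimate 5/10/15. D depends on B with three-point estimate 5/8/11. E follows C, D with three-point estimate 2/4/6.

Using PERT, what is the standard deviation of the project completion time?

2.24 hours

te_A = (4 + 4·5 + 12)/6 = 36/6 = 6; σ²_A = ((12−4)/6)² = 1.778
te_B = (9 + 4·10 + 17)/6 = 66/6 = 11; σ²_B = ((17−9)/6)² = 1.778
te_C = (5 + 4·10 + 15)/6 = 60/6 = 10; σ²_C = ((15−5)/6)² = 2.778
te_D = (5 + 4·8 + 11)/6 = 48/6 = 8; σ²_D = ((11−5)/6)² = 1.000
te_E = (2 + 4·4 + 6)/6 = 24/6 = 4; σ²_E = ((6−2)/6)² = 0.444

Forward pass:
ES_A = 0; EF_A = 6
ES_B = 6; EF_B = 6+11 = 17
ES_C = 6; EF_C = 6+10 = 16
ES_D = 17; EF_D = 17+8 = 25
ES_E = max(EF_C=16, EF_D=25) = 25; EF_E = 25+4 = 29
Expected project duration μ = 29 hours. Critical path: A → B → D → E.

Variance along critical path = 1.778 + 1.778 + 1.000 + 0.444 = 5.000
σ = √5.000 = 2.236 hours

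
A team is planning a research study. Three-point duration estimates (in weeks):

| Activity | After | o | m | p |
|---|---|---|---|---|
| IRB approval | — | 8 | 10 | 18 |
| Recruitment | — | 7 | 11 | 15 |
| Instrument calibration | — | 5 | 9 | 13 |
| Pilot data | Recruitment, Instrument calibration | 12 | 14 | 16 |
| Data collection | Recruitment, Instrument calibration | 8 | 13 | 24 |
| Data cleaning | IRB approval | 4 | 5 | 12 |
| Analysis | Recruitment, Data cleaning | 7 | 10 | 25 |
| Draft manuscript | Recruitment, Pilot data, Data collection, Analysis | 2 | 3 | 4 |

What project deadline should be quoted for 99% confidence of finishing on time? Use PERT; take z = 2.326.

te_IRB approval = (8 + 4·10 + 18)/6 = 66/6 = 11; σ²_IRB approval = ((18−8)/6)² = 2.778
te_Recruitment = (7 + 4·11 + 15)/6 = 66/6 = 11; σ²_Recruitment = ((15−7)/6)² = 1.778
te_Instrument calibration = (5 + 4·9 + 13)/6 = 54/6 = 9; σ²_Instrument calibration = ((13−5)/6)² = 1.778
te_Pilot data = (12 + 4·14 + 16)/6 = 84/6 = 14; σ²_Pilot data = ((16−12)/6)² = 0.444
te_Data collection = (8 + 4·13 + 24)/6 = 84/6 = 14; σ²_Data collection = ((24−8)/6)² = 7.111
te_Data cleaning = (4 + 4·5 + 12)/6 = 36/6 = 6; σ²_Data cleaning = ((12−4)/6)² = 1.778
te_Analysis = (7 + 4·10 + 25)/6 = 72/6 = 12; σ²_Analysis = ((25−7)/6)² = 9.000
te_Draft manuscript = (2 + 4·3 + 4)/6 = 18/6 = 3; σ²_Draft manuscript = ((4−2)/6)² = 0.111

Forward pass:
ES_IRB approval = 0; EF_IRB approval = 11
ES_Recruitment = 0; EF_Recruitment = 11
ES_Instrument calibration = 0; EF_Instrument calibration = 9
ES_Pilot data = max(EF_Recruitment=11, EF_Instrument calibration=9) = 11; EF_Pilot data = 11+14 = 25
ES_Data collection = max(EF_Recruitment=11, EF_Instrument calibration=9) = 11; EF_Data collection = 11+14 = 25
ES_Data cleaning = 11; EF_Data cleaning = 11+6 = 17
ES_Analysis = max(EF_Recruitment=11, EF_Data cleaning=17) = 17; EF_Analysis = 17+12 = 29
ES_Draft manuscript = max(EF_Recruitment=11, EF_Pilot data=25, EF_Data collection=25, EF_Analysis=29) = 29; EF_Draft manuscript = 29+3 = 32
Expected project duration μ = 32 weeks. Critical path: IRB approval → Data cleaning → Analysis → Draft manuscript.

Variance along critical path = 2.778 + 1.778 + 9.000 + 0.111 = 13.667; σ = 3.697 weeks.
D = μ + z·σ = 32 + 2.326·3.697 = 40.6 weeks

40.6 weeks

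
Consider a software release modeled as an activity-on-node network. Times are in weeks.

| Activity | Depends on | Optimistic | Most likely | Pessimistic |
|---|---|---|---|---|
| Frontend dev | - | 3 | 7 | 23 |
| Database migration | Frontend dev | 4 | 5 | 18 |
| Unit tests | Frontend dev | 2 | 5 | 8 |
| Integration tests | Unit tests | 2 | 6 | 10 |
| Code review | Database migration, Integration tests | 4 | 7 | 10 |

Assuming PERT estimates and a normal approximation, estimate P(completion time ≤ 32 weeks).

te_Frontend dev = (3 + 4·7 + 23)/6 = 54/6 = 9; σ²_Frontend dev = ((23−3)/6)² = 11.111
te_Database migration = (4 + 4·5 + 18)/6 = 42/6 = 7; σ²_Database migration = ((18−4)/6)² = 5.444
te_Unit tests = (2 + 4·5 + 8)/6 = 30/6 = 5; σ²_Unit tests = ((8−2)/6)² = 1.000
te_Integration tests = (2 + 4·6 + 10)/6 = 36/6 = 6; σ²_Integration tests = ((10−2)/6)² = 1.778
te_Code review = (4 + 4·7 + 10)/6 = 42/6 = 7; σ²_Code review = ((10−4)/6)² = 1.000

Forward pass:
ES_Frontend dev = 0; EF_Frontend dev = 9
ES_Database migration = 9; EF_Database migration = 9+7 = 16
ES_Unit tests = 9; EF_Unit tests = 9+5 = 14
ES_Integration tests = 14; EF_Integration tests = 14+6 = 20
ES_Code review = max(EF_Database migration=16, EF_Integration tests=20) = 20; EF_Code review = 20+7 = 27
Expected project duration μ = 27 weeks. Critical path: Frontend dev → Unit tests → Integration tests → Code review.

Variance along critical path = 11.111 + 1.000 + 1.778 + 1.000 = 14.889; σ = √14.889 = 3.859 weeks.
Z = (32 − 27) / 3.859 = 1.296
P(T ≤ 32) = Φ(1.296) ≈ 0.902

0.902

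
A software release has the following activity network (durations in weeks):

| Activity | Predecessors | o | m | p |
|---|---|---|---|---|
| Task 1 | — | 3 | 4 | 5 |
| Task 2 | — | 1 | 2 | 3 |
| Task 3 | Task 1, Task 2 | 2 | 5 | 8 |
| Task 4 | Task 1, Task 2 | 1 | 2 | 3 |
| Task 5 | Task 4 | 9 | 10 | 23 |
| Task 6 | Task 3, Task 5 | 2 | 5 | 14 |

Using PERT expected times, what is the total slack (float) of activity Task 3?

9 weeks

te_Task 1 = (3 + 4·4 + 5)/6 = 24/6 = 4
te_Task 2 = (1 + 4·2 + 3)/6 = 12/6 = 2
te_Task 3 = (2 + 4·5 + 8)/6 = 30/6 = 5
te_Task 4 = (1 + 4·2 + 3)/6 = 12/6 = 2
te_Task 5 = (9 + 4·10 + 23)/6 = 72/6 = 12
te_Task 6 = (2 + 4·5 + 14)/6 = 36/6 = 6

Forward pass:
ES_Task 1 = 0; EF_Task 1 = 4
ES_Task 2 = 0; EF_Task 2 = 2
ES_Task 3 = max(EF_Task 1=4, EF_Task 2=2) = 4; EF_Task 3 = 4+5 = 9
ES_Task 4 = max(EF_Task 1=4, EF_Task 2=2) = 4; EF_Task 4 = 4+2 = 6
ES_Task 5 = 6; EF_Task 5 = 6+12 = 18
ES_Task 6 = max(EF_Task 3=9, EF_Task 5=18) = 18; EF_Task 6 = 18+6 = 24
Expected project duration μ = 24 weeks. Critical path: Task 1 → Task 4 → Task 5 → Task 6.

Backward pass:
LF_Task 6 = 24; LS_Task 6 = 24−6 = 18
LF_Task 5 = LS_Task 6 = 18; LS_Task 5 = 18−12 = 6
LF_Task 4 = LS_Task 5 = 6; LS_Task 4 = 6−2 = 4
LF_Task 3 = LS_Task 6 = 18; LS_Task 3 = 18−5 = 13
LF_Task 2 = min(LS_Task 3=13, LS_Task 4=4) = 4; LS_Task 2 = 4−2 = 2
LF_Task 1 = min(LS_Task 3=13, LS_Task 4=4) = 4; LS_Task 1 = 4−4 = 0
Slack_Task 3 = LS_Task 3 − ES_Task 3 = 13 − 4 = 9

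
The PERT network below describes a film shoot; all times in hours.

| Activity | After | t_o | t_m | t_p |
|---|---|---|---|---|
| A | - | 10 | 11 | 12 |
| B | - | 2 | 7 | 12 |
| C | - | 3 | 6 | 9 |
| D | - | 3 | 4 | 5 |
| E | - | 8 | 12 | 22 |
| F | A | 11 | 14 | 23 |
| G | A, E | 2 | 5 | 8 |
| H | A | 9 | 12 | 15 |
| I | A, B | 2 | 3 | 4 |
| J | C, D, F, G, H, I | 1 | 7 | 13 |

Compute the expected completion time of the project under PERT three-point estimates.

33 hours

te_A = (10 + 4·11 + 12)/6 = 66/6 = 11
te_B = (2 + 4·7 + 12)/6 = 42/6 = 7
te_C = (3 + 4·6 + 9)/6 = 36/6 = 6
te_D = (3 + 4·4 + 5)/6 = 24/6 = 4
te_E = (8 + 4·12 + 22)/6 = 78/6 = 13
te_F = (11 + 4·14 + 23)/6 = 90/6 = 15
te_G = (2 + 4·5 + 8)/6 = 30/6 = 5
te_H = (9 + 4·12 + 15)/6 = 72/6 = 12
te_I = (2 + 4·3 + 4)/6 = 18/6 = 3
te_J = (1 + 4·7 + 13)/6 = 42/6 = 7

Forward pass:
ES_A = 0; EF_A = 11
ES_B = 0; EF_B = 7
ES_C = 0; EF_C = 6
ES_D = 0; EF_D = 4
ES_E = 0; EF_E = 13
ES_F = 11; EF_F = 11+15 = 26
ES_G = max(EF_A=11, EF_E=13) = 13; EF_G = 13+5 = 18
ES_H = 11; EF_H = 11+12 = 23
ES_I = max(EF_A=11, EF_B=7) = 11; EF_I = 11+3 = 14
ES_J = max(EF_C=6, EF_D=4, EF_F=26, EF_G=18, EF_H=23, EF_I=14) = 26; EF_J = 26+7 = 33
Expected project duration μ = 33 hours. Critical path: A → F → J.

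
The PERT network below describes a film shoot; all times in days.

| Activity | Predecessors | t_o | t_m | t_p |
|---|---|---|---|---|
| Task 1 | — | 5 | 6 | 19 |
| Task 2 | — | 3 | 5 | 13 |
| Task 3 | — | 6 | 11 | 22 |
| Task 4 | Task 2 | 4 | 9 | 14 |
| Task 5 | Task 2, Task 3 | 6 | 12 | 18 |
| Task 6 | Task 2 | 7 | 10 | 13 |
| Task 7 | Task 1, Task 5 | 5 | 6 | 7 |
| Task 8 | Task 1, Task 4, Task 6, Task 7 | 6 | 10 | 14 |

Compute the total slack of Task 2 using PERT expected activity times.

te_Task 1 = (5 + 4·6 + 19)/6 = 48/6 = 8
te_Task 2 = (3 + 4·5 + 13)/6 = 36/6 = 6
te_Task 3 = (6 + 4·11 + 22)/6 = 72/6 = 12
te_Task 4 = (4 + 4·9 + 14)/6 = 54/6 = 9
te_Task 5 = (6 + 4·12 + 18)/6 = 72/6 = 12
te_Task 6 = (7 + 4·10 + 13)/6 = 60/6 = 10
te_Task 7 = (5 + 4·6 + 7)/6 = 36/6 = 6
te_Task 8 = (6 + 4·10 + 14)/6 = 60/6 = 10

Forward pass:
ES_Task 1 = 0; EF_Task 1 = 8
ES_Task 2 = 0; EF_Task 2 = 6
ES_Task 3 = 0; EF_Task 3 = 12
ES_Task 4 = 6; EF_Task 4 = 6+9 = 15
ES_Task 5 = max(EF_Task 2=6, EF_Task 3=12) = 12; EF_Task 5 = 12+12 = 24
ES_Task 6 = 6; EF_Task 6 = 6+10 = 16
ES_Task 7 = max(EF_Task 1=8, EF_Task 5=24) = 24; EF_Task 7 = 24+6 = 30
ES_Task 8 = max(EF_Task 1=8, EF_Task 4=15, EF_Task 6=16, EF_Task 7=30) = 30; EF_Task 8 = 30+10 = 40
Expected project duration μ = 40 days. Critical path: Task 3 → Task 5 → Task 7 → Task 8.

Backward pass:
LF_Task 8 = 40; LS_Task 8 = 40−10 = 30
LF_Task 7 = LS_Task 8 = 30; LS_Task 7 = 30−6 = 24
LF_Task 6 = LS_Task 8 = 30; LS_Task 6 = 30−10 = 20
LF_Task 5 = LS_Task 7 = 24; LS_Task 5 = 24−12 = 12
LF_Task 4 = LS_Task 8 = 30; LS_Task 4 = 30−9 = 21
LF_Task 3 = LS_Task 5 = 12; LS_Task 3 = 12−12 = 0
LF_Task 2 = min(LS_Task 4=21, LS_Task 5=12, LS_Task 6=20) = 12; LS_Task 2 = 12−6 = 6
LF_Task 1 = min(LS_Task 7=24, LS_Task 8=30) = 24; LS_Task 1 = 24−8 = 16
Slack_Task 2 = LS_Task 2 − ES_Task 2 = 6 − 0 = 6

6 days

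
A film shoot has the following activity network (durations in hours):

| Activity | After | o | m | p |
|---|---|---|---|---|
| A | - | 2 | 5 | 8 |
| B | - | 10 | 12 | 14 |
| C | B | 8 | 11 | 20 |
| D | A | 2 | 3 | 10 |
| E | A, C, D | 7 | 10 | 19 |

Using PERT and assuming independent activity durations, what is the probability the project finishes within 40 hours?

0.957

te_A = (2 + 4·5 + 8)/6 = 30/6 = 5; σ²_A = ((8−2)/6)² = 1.000
te_B = (10 + 4·12 + 14)/6 = 72/6 = 12; σ²_B = ((14−10)/6)² = 0.444
te_C = (8 + 4·11 + 20)/6 = 72/6 = 12; σ²_C = ((20−8)/6)² = 4.000
te_D = (2 + 4·3 + 10)/6 = 24/6 = 4; σ²_D = ((10−2)/6)² = 1.778
te_E = (7 + 4·10 + 19)/6 = 66/6 = 11; σ²_E = ((19−7)/6)² = 4.000

Forward pass:
ES_A = 0; EF_A = 5
ES_B = 0; EF_B = 12
ES_C = 12; EF_C = 12+12 = 24
ES_D = 5; EF_D = 5+4 = 9
ES_E = max(EF_A=5, EF_C=24, EF_D=9) = 24; EF_E = 24+11 = 35
Expected project duration μ = 35 hours. Critical path: B → C → E.

Variance along critical path = 0.444 + 4.000 + 4.000 = 8.444; σ = √8.444 = 2.906 hours.
Z = (40 − 35) / 2.906 = 1.721
P(T ≤ 40) = Φ(1.721) ≈ 0.957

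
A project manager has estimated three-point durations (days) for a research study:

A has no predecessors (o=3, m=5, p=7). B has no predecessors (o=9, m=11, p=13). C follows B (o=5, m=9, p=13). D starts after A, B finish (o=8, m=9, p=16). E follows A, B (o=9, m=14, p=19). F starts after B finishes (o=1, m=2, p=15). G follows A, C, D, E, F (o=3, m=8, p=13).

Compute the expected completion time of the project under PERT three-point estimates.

33 days

te_A = (3 + 4·5 + 7)/6 = 30/6 = 5
te_B = (9 + 4·11 + 13)/6 = 66/6 = 11
te_C = (5 + 4·9 + 13)/6 = 54/6 = 9
te_D = (8 + 4·9 + 16)/6 = 60/6 = 10
te_E = (9 + 4·14 + 19)/6 = 84/6 = 14
te_F = (1 + 4·2 + 15)/6 = 24/6 = 4
te_G = (3 + 4·8 + 13)/6 = 48/6 = 8

Forward pass:
ES_A = 0; EF_A = 5
ES_B = 0; EF_B = 11
ES_C = 11; EF_C = 11+9 = 20
ES_D = max(EF_A=5, EF_B=11) = 11; EF_D = 11+10 = 21
ES_E = max(EF_A=5, EF_B=11) = 11; EF_E = 11+14 = 25
ES_F = 11; EF_F = 11+4 = 15
ES_G = max(EF_A=5, EF_C=20, EF_D=21, EF_E=25, EF_F=15) = 25; EF_G = 25+8 = 33
Expected project duration μ = 33 days. Critical path: B → E → G.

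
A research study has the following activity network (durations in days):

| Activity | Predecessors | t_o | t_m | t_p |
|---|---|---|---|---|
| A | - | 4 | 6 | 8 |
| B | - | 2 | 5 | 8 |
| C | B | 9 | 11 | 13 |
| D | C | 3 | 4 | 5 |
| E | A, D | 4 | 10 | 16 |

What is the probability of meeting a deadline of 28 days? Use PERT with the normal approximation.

0.198

te_A = (4 + 4·6 + 8)/6 = 36/6 = 6; σ²_A = ((8−4)/6)² = 0.444
te_B = (2 + 4·5 + 8)/6 = 30/6 = 5; σ²_B = ((8−2)/6)² = 1.000
te_C = (9 + 4·11 + 13)/6 = 66/6 = 11; σ²_C = ((13−9)/6)² = 0.444
te_D = (3 + 4·4 + 5)/6 = 24/6 = 4; σ²_D = ((5−3)/6)² = 0.111
te_E = (4 + 4·10 + 16)/6 = 60/6 = 10; σ²_E = ((16−4)/6)² = 4.000

Forward pass:
ES_A = 0; EF_A = 6
ES_B = 0; EF_B = 5
ES_C = 5; EF_C = 5+11 = 16
ES_D = 16; EF_D = 16+4 = 20
ES_E = max(EF_A=6, EF_D=20) = 20; EF_E = 20+10 = 30
Expected project duration μ = 30 days. Critical path: B → C → D → E.

Variance along critical path = 1.000 + 0.444 + 0.111 + 4.000 = 5.556; σ = √5.556 = 2.357 days.
Z = (28 − 30) / 2.357 = -0.849
P(T ≤ 28) = Φ(-0.849) ≈ 0.198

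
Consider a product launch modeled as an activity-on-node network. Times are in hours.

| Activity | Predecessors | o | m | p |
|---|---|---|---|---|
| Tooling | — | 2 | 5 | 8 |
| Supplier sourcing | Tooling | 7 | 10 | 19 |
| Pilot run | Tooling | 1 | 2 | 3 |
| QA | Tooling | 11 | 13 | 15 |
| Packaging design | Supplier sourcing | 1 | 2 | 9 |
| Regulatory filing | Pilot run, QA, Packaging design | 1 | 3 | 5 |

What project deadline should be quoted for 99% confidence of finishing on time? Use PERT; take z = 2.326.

28.3 hours

te_Tooling = (2 + 4·5 + 8)/6 = 30/6 = 5; σ²_Tooling = ((8−2)/6)² = 1.000
te_Supplier sourcing = (7 + 4·10 + 19)/6 = 66/6 = 11; σ²_Supplier sourcing = ((19−7)/6)² = 4.000
te_Pilot run = (1 + 4·2 + 3)/6 = 12/6 = 2; σ²_Pilot run = ((3−1)/6)² = 0.111
te_QA = (11 + 4·13 + 15)/6 = 78/6 = 13; σ²_QA = ((15−11)/6)² = 0.444
te_Packaging design = (1 + 4·2 + 9)/6 = 18/6 = 3; σ²_Packaging design = ((9−1)/6)² = 1.778
te_Regulatory filing = (1 + 4·3 + 5)/6 = 18/6 = 3; σ²_Regulatory filing = ((5−1)/6)² = 0.444

Forward pass:
ES_Tooling = 0; EF_Tooling = 5
ES_Supplier sourcing = 5; EF_Supplier sourcing = 5+11 = 16
ES_Pilot run = 5; EF_Pilot run = 5+2 = 7
ES_QA = 5; EF_QA = 5+13 = 18
ES_Packaging design = 16; EF_Packaging design = 16+3 = 19
ES_Regulatory filing = max(EF_Pilot run=7, EF_QA=18, EF_Packaging design=19) = 19; EF_Regulatory filing = 19+3 = 22
Expected project duration μ = 22 hours. Critical path: Tooling → Supplier sourcing → Packaging design → Regulatory filing.

Variance along critical path = 1.000 + 4.000 + 1.778 + 0.444 = 7.222; σ = 2.687 hours.
D = μ + z·σ = 22 + 2.326·2.687 = 28.3 hours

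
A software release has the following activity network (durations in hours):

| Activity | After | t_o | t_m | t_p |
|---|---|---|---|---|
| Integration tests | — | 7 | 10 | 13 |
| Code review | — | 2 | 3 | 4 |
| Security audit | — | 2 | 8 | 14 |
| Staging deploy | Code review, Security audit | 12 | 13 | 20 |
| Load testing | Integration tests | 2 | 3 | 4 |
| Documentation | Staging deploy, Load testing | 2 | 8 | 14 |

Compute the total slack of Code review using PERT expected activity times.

te_Integration tests = (7 + 4·10 + 13)/6 = 60/6 = 10
te_Code review = (2 + 4·3 + 4)/6 = 18/6 = 3
te_Security audit = (2 + 4·8 + 14)/6 = 48/6 = 8
te_Staging deploy = (12 + 4·13 + 20)/6 = 84/6 = 14
te_Load testing = (2 + 4·3 + 4)/6 = 18/6 = 3
te_Documentation = (2 + 4·8 + 14)/6 = 48/6 = 8

Forward pass:
ES_Integration tests = 0; EF_Integration tests = 10
ES_Code review = 0; EF_Code review = 3
ES_Security audit = 0; EF_Security audit = 8
ES_Staging deploy = max(EF_Code review=3, EF_Security audit=8) = 8; EF_Staging deploy = 8+14 = 22
ES_Load testing = 10; EF_Load testing = 10+3 = 13
ES_Documentation = max(EF_Staging deploy=22, EF_Load testing=13) = 22; EF_Documentation = 22+8 = 30
Expected project duration μ = 30 hours. Critical path: Security audit → Staging deploy → Documentation.

Backward pass:
LF_Documentation = 30; LS_Documentation = 30−8 = 22
LF_Load testing = LS_Documentation = 22; LS_Load testing = 22−3 = 19
LF_Staging deploy = LS_Documentation = 22; LS_Staging deploy = 22−14 = 8
LF_Security audit = LS_Staging deploy = 8; LS_Security audit = 8−8 = 0
LF_Code review = LS_Staging deploy = 8; LS_Code review = 8−3 = 5
LF_Integration tests = LS_Load testing = 19; LS_Integration tests = 19−10 = 9
Slack_Code review = LS_Code review − ES_Code review = 5 − 0 = 5

5 hours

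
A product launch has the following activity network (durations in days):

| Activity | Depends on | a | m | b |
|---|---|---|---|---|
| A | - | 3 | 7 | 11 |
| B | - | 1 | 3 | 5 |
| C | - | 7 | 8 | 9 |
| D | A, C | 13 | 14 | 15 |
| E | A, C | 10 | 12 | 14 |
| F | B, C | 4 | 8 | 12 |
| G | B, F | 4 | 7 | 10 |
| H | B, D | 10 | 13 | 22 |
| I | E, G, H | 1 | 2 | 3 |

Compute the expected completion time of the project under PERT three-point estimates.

38 days

te_A = (3 + 4·7 + 11)/6 = 42/6 = 7
te_B = (1 + 4·3 + 5)/6 = 18/6 = 3
te_C = (7 + 4·8 + 9)/6 = 48/6 = 8
te_D = (13 + 4·14 + 15)/6 = 84/6 = 14
te_E = (10 + 4·12 + 14)/6 = 72/6 = 12
te_F = (4 + 4·8 + 12)/6 = 48/6 = 8
te_G = (4 + 4·7 + 10)/6 = 42/6 = 7
te_H = (10 + 4·13 + 22)/6 = 84/6 = 14
te_I = (1 + 4·2 + 3)/6 = 12/6 = 2

Forward pass:
ES_A = 0; EF_A = 7
ES_B = 0; EF_B = 3
ES_C = 0; EF_C = 8
ES_D = max(EF_A=7, EF_C=8) = 8; EF_D = 8+14 = 22
ES_E = max(EF_A=7, EF_C=8) = 8; EF_E = 8+12 = 20
ES_F = max(EF_B=3, EF_C=8) = 8; EF_F = 8+8 = 16
ES_G = max(EF_B=3, EF_F=16) = 16; EF_G = 16+7 = 23
ES_H = max(EF_B=3, EF_D=22) = 22; EF_H = 22+14 = 36
ES_I = max(EF_E=20, EF_G=23, EF_H=36) = 36; EF_I = 36+2 = 38
Expected project duration μ = 38 days. Critical path: C → D → H → I.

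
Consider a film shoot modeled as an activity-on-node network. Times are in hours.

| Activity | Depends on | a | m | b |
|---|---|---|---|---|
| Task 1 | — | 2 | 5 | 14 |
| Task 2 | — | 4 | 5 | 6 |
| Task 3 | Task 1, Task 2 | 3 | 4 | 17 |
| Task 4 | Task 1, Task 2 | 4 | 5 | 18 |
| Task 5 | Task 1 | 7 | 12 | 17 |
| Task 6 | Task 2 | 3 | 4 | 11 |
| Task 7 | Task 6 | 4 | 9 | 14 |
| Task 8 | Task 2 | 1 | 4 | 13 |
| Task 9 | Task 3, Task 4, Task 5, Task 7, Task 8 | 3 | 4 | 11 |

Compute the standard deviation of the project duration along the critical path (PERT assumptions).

2.54 hours

te_Task 1 = (2 + 4·5 + 14)/6 = 36/6 = 6; σ²_Task 1 = ((14−2)/6)² = 4.000
te_Task 2 = (4 + 4·5 + 6)/6 = 30/6 = 5; σ²_Task 2 = ((6−4)/6)² = 0.111
te_Task 3 = (3 + 4·4 + 17)/6 = 36/6 = 6; σ²_Task 3 = ((17−3)/6)² = 5.444
te_Task 4 = (4 + 4·5 + 18)/6 = 42/6 = 7; σ²_Task 4 = ((18−4)/6)² = 5.444
te_Task 5 = (7 + 4·12 + 17)/6 = 72/6 = 12; σ²_Task 5 = ((17−7)/6)² = 2.778
te_Task 6 = (3 + 4·4 + 11)/6 = 30/6 = 5; σ²_Task 6 = ((11−3)/6)² = 1.778
te_Task 7 = (4 + 4·9 + 14)/6 = 54/6 = 9; σ²_Task 7 = ((14−4)/6)² = 2.778
te_Task 8 = (1 + 4·4 + 13)/6 = 30/6 = 5; σ²_Task 8 = ((13−1)/6)² = 4.000
te_Task 9 = (3 + 4·4 + 11)/6 = 30/6 = 5; σ²_Task 9 = ((11−3)/6)² = 1.778

Forward pass:
ES_Task 1 = 0; EF_Task 1 = 6
ES_Task 2 = 0; EF_Task 2 = 5
ES_Task 3 = max(EF_Task 1=6, EF_Task 2=5) = 6; EF_Task 3 = 6+6 = 12
ES_Task 4 = max(EF_Task 1=6, EF_Task 2=5) = 6; EF_Task 4 = 6+7 = 13
ES_Task 5 = 6; EF_Task 5 = 6+12 = 18
ES_Task 6 = 5; EF_Task 6 = 5+5 = 10
ES_Task 7 = 10; EF_Task 7 = 10+9 = 19
ES_Task 8 = 5; EF_Task 8 = 5+5 = 10
ES_Task 9 = max(EF_Task 3=12, EF_Task 4=13, EF_Task 5=18, EF_Task 7=19, EF_Task 8=10) = 19; EF_Task 9 = 19+5 = 24
Expected project duration μ = 24 hours. Critical path: Task 2 → Task 6 → Task 7 → Task 9.

Variance along critical path = 0.111 + 1.778 + 2.778 + 1.778 = 6.444
σ = √6.444 = 2.539 hours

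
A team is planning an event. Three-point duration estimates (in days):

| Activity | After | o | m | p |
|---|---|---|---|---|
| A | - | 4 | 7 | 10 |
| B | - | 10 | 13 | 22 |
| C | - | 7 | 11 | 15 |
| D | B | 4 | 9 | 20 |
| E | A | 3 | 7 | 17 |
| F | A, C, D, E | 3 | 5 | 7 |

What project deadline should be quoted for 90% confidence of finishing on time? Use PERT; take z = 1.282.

te_A = (4 + 4·7 + 10)/6 = 42/6 = 7; σ²_A = ((10−4)/6)² = 1.000
te_B = (10 + 4·13 + 22)/6 = 84/6 = 14; σ²_B = ((22−10)/6)² = 4.000
te_C = (7 + 4·11 + 15)/6 = 66/6 = 11; σ²_C = ((15−7)/6)² = 1.778
te_D = (4 + 4·9 + 20)/6 = 60/6 = 10; σ²_D = ((20−4)/6)² = 7.111
te_E = (3 + 4·7 + 17)/6 = 48/6 = 8; σ²_E = ((17−3)/6)² = 5.444
te_F = (3 + 4·5 + 7)/6 = 30/6 = 5; σ²_F = ((7−3)/6)² = 0.444

Forward pass:
ES_A = 0; EF_A = 7
ES_B = 0; EF_B = 14
ES_C = 0; EF_C = 11
ES_D = 14; EF_D = 14+10 = 24
ES_E = 7; EF_E = 7+8 = 15
ES_F = max(EF_A=7, EF_C=11, EF_D=24, EF_E=15) = 24; EF_F = 24+5 = 29
Expected project duration μ = 29 days. Critical path: B → D → F.

Variance along critical path = 4.000 + 7.111 + 0.444 = 11.556; σ = 3.399 days.
D = μ + z·σ = 29 + 1.282·3.399 = 33.4 days

33.4 days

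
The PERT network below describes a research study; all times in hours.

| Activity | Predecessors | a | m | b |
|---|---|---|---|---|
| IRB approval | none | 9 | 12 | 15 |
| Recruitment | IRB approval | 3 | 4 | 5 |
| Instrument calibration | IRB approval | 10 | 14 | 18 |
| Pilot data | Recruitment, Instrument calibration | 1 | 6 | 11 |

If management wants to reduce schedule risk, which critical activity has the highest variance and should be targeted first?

Pilot data

te_IRB approval = (9 + 4·12 + 15)/6 = 72/6 = 12; σ²_IRB approval = ((15−9)/6)² = 1.000
te_Recruitment = (3 + 4·4 + 5)/6 = 24/6 = 4; σ²_Recruitment = ((5−3)/6)² = 0.111
te_Instrument calibration = (10 + 4·14 + 18)/6 = 84/6 = 14; σ²_Instrument calibration = ((18−10)/6)² = 1.778
te_Pilot data = (1 + 4·6 + 11)/6 = 36/6 = 6; σ²_Pilot data = ((11−1)/6)² = 2.778

Forward pass:
ES_IRB approval = 0; EF_IRB approval = 12
ES_Recruitment = 12; EF_Recruitment = 12+4 = 16
ES_Instrument calibration = 12; EF_Instrument calibration = 12+14 = 26
ES_Pilot data = max(EF_Recruitment=16, EF_Instrument calibration=26) = 26; EF_Pilot data = 26+6 = 32
Expected project duration μ = 32 hours. Critical path: IRB approval → Instrument calibration → Pilot data.

Variances on critical path: σ²_IRB approval=1.000, σ²_Instrument calibration=1.778, σ²_Pilot data=2.778.
Largest is σ²_Pilot data = 2.778.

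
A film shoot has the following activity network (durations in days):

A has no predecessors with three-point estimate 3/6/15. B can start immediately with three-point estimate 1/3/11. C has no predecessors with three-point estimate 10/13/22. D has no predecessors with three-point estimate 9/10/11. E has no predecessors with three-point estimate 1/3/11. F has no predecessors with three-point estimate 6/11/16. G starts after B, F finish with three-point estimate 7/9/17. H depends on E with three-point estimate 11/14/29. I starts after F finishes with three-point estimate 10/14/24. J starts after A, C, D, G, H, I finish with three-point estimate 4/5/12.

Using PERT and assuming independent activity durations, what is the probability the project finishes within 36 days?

te_A = (3 + 4·6 + 15)/6 = 42/6 = 7; σ²_A = ((15−3)/6)² = 4.000
te_B = (1 + 4·3 + 11)/6 = 24/6 = 4; σ²_B = ((11−1)/6)² = 2.778
te_C = (10 + 4·13 + 22)/6 = 84/6 = 14; σ²_C = ((22−10)/6)² = 4.000
te_D = (9 + 4·10 + 11)/6 = 60/6 = 10; σ²_D = ((11−9)/6)² = 0.111
te_E = (1 + 4·3 + 11)/6 = 24/6 = 4; σ²_E = ((11−1)/6)² = 2.778
te_F = (6 + 4·11 + 16)/6 = 66/6 = 11; σ²_F = ((16−6)/6)² = 2.778
te_G = (7 + 4·9 + 17)/6 = 60/6 = 10; σ²_G = ((17−7)/6)² = 2.778
te_H = (11 + 4·14 + 29)/6 = 96/6 = 16; σ²_H = ((29−11)/6)² = 9.000
te_I = (10 + 4·14 + 24)/6 = 90/6 = 15; σ²_I = ((24−10)/6)² = 5.444
te_J = (4 + 4·5 + 12)/6 = 36/6 = 6; σ²_J = ((12−4)/6)² = 1.778

Forward pass:
ES_A = 0; EF_A = 7
ES_B = 0; EF_B = 4
ES_C = 0; EF_C = 14
ES_D = 0; EF_D = 10
ES_E = 0; EF_E = 4
ES_F = 0; EF_F = 11
ES_G = max(EF_B=4, EF_F=11) = 11; EF_G = 11+10 = 21
ES_H = 4; EF_H = 4+16 = 20
ES_I = 11; EF_I = 11+15 = 26
ES_J = max(EF_A=7, EF_C=14, EF_D=10, EF_G=21, EF_H=20, EF_I=26) = 26; EF_J = 26+6 = 32
Expected project duration μ = 32 days. Critical path: F → I → J.

Variance along critical path = 2.778 + 5.444 + 1.778 = 10.000; σ = √10.000 = 3.162 days.
Z = (36 − 32) / 3.162 = 1.265
P(T ≤ 36) = Φ(1.265) ≈ 0.897

0.897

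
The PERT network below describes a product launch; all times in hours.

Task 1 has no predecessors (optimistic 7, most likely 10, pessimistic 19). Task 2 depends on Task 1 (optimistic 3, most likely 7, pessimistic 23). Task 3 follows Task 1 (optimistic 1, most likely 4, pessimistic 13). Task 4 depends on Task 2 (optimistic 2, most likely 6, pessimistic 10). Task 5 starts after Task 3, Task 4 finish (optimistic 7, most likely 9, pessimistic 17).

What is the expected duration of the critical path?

te_Task 1 = (7 + 4·10 + 19)/6 = 66/6 = 11
te_Task 2 = (3 + 4·7 + 23)/6 = 54/6 = 9
te_Task 3 = (1 + 4·4 + 13)/6 = 30/6 = 5
te_Task 4 = (2 + 4·6 + 10)/6 = 36/6 = 6
te_Task 5 = (7 + 4·9 + 17)/6 = 60/6 = 10

Forward pass:
ES_Task 1 = 0; EF_Task 1 = 11
ES_Task 2 = 11; EF_Task 2 = 11+9 = 20
ES_Task 3 = 11; EF_Task 3 = 11+5 = 16
ES_Task 4 = 20; EF_Task 4 = 20+6 = 26
ES_Task 5 = max(EF_Task 3=16, EF_Task 4=26) = 26; EF_Task 5 = 26+10 = 36
Expected project duration μ = 36 hours. Critical path: Task 1 → Task 2 → Task 4 → Task 5.

36 hours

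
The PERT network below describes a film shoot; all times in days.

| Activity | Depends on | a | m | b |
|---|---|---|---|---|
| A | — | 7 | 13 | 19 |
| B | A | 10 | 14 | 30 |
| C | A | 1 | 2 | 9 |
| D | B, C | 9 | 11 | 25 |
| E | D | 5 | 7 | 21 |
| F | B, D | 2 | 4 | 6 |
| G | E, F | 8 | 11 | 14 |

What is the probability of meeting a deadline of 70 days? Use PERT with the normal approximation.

te_A = (7 + 4·13 + 19)/6 = 78/6 = 13; σ²_A = ((19−7)/6)² = 4.000
te_B = (10 + 4·14 + 30)/6 = 96/6 = 16; σ²_B = ((30−10)/6)² = 11.111
te_C = (1 + 4·2 + 9)/6 = 18/6 = 3; σ²_C = ((9−1)/6)² = 1.778
te_D = (9 + 4·11 + 25)/6 = 78/6 = 13; σ²_D = ((25−9)/6)² = 7.111
te_E = (5 + 4·7 + 21)/6 = 54/6 = 9; σ²_E = ((21−5)/6)² = 7.111
te_F = (2 + 4·4 + 6)/6 = 24/6 = 4; σ²_F = ((6−2)/6)² = 0.444
te_G = (8 + 4·11 + 14)/6 = 66/6 = 11; σ²_G = ((14−8)/6)² = 1.000

Forward pass:
ES_A = 0; EF_A = 13
ES_B = 13; EF_B = 13+16 = 29
ES_C = 13; EF_C = 13+3 = 16
ES_D = max(EF_B=29, EF_C=16) = 29; EF_D = 29+13 = 42
ES_E = 42; EF_E = 42+9 = 51
ES_F = max(EF_B=29, EF_D=42) = 42; EF_F = 42+4 = 46
ES_G = max(EF_E=51, EF_F=46) = 51; EF_G = 51+11 = 62
Expected project duration μ = 62 days. Critical path: A → B → D → E → G.

Variance along critical path = 4.000 + 11.111 + 7.111 + 7.111 + 1.000 = 30.333; σ = √30.333 = 5.508 days.
Z = (70 − 62) / 5.508 = 1.453
P(T ≤ 70) = Φ(1.453) ≈ 0.927

0.927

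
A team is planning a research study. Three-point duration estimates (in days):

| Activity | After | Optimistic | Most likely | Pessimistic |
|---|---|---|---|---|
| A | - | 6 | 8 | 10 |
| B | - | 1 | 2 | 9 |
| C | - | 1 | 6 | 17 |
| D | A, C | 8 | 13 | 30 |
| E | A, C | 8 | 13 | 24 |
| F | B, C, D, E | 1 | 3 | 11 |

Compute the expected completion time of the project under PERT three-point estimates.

27 days

te_A = (6 + 4·8 + 10)/6 = 48/6 = 8
te_B = (1 + 4·2 + 9)/6 = 18/6 = 3
te_C = (1 + 4·6 + 17)/6 = 42/6 = 7
te_D = (8 + 4·13 + 30)/6 = 90/6 = 15
te_E = (8 + 4·13 + 24)/6 = 84/6 = 14
te_F = (1 + 4·3 + 11)/6 = 24/6 = 4

Forward pass:
ES_A = 0; EF_A = 8
ES_B = 0; EF_B = 3
ES_C = 0; EF_C = 7
ES_D = max(EF_A=8, EF_C=7) = 8; EF_D = 8+15 = 23
ES_E = max(EF_A=8, EF_C=7) = 8; EF_E = 8+14 = 22
ES_F = max(EF_B=3, EF_C=7, EF_D=23, EF_E=22) = 23; EF_F = 23+4 = 27
Expected project duration μ = 27 days. Critical path: A → D → F.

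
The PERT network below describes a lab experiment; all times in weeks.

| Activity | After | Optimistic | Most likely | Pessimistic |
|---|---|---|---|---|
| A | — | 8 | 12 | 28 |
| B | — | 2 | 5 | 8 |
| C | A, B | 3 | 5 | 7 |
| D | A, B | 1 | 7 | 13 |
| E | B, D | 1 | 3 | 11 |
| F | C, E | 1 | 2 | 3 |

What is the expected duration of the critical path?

te_A = (8 + 4·12 + 28)/6 = 84/6 = 14
te_B = (2 + 4·5 + 8)/6 = 30/6 = 5
te_C = (3 + 4·5 + 7)/6 = 30/6 = 5
te_D = (1 + 4·7 + 13)/6 = 42/6 = 7
te_E = (1 + 4·3 + 11)/6 = 24/6 = 4
te_F = (1 + 4·2 + 3)/6 = 12/6 = 2

Forward pass:
ES_A = 0; EF_A = 14
ES_B = 0; EF_B = 5
ES_C = max(EF_A=14, EF_B=5) = 14; EF_C = 14+5 = 19
ES_D = max(EF_A=14, EF_B=5) = 14; EF_D = 14+7 = 21
ES_E = max(EF_B=5, EF_D=21) = 21; EF_E = 21+4 = 25
ES_F = max(EF_C=19, EF_E=25) = 25; EF_F = 25+2 = 27
Expected project duration μ = 27 weeks. Critical path: A → D → E → F.

27 weeks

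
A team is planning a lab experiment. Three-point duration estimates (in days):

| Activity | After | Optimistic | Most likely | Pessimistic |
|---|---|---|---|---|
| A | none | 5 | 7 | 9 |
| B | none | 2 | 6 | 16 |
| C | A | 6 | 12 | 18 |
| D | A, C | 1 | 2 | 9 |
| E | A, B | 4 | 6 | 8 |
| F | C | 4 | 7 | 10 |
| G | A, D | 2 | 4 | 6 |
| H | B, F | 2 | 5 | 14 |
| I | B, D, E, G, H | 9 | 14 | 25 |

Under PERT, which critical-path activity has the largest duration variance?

I

te_A = (5 + 4·7 + 9)/6 = 42/6 = 7; σ²_A = ((9−5)/6)² = 0.444
te_B = (2 + 4·6 + 16)/6 = 42/6 = 7; σ²_B = ((16−2)/6)² = 5.444
te_C = (6 + 4·12 + 18)/6 = 72/6 = 12; σ²_C = ((18−6)/6)² = 4.000
te_D = (1 + 4·2 + 9)/6 = 18/6 = 3; σ²_D = ((9−1)/6)² = 1.778
te_E = (4 + 4·6 + 8)/6 = 36/6 = 6; σ²_E = ((8−4)/6)² = 0.444
te_F = (4 + 4·7 + 10)/6 = 42/6 = 7; σ²_F = ((10−4)/6)² = 1.000
te_G = (2 + 4·4 + 6)/6 = 24/6 = 4; σ²_G = ((6−2)/6)² = 0.444
te_H = (2 + 4·5 + 14)/6 = 36/6 = 6; σ²_H = ((14−2)/6)² = 4.000
te_I = (9 + 4·14 + 25)/6 = 90/6 = 15; σ²_I = ((25−9)/6)² = 7.111

Forward pass:
ES_A = 0; EF_A = 7
ES_B = 0; EF_B = 7
ES_C = 7; EF_C = 7+12 = 19
ES_D = max(EF_A=7, EF_C=19) = 19; EF_D = 19+3 = 22
ES_E = max(EF_A=7, EF_B=7) = 7; EF_E = 7+6 = 13
ES_F = 19; EF_F = 19+7 = 26
ES_G = max(EF_A=7, EF_D=22) = 22; EF_G = 22+4 = 26
ES_H = max(EF_B=7, EF_F=26) = 26; EF_H = 26+6 = 32
ES_I = max(EF_B=7, EF_D=22, EF_E=13, EF_G=26, EF_H=32) = 32; EF_I = 32+15 = 47
Expected project duration μ = 47 days. Critical path: A → C → F → H → I.

Variances on critical path: σ²_A=0.444, σ²_C=4.000, σ²_F=1.000, σ²_H=4.000, σ²_I=7.111.
Largest is σ²_I = 7.111.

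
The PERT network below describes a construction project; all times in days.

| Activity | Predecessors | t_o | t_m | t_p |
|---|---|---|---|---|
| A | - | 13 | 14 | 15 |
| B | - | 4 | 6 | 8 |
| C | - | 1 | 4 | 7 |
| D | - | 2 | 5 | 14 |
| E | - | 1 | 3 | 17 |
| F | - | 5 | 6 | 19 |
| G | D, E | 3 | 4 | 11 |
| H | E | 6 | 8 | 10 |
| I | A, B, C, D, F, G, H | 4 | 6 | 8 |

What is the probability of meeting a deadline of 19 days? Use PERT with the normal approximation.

0.090

te_A = (13 + 4·14 + 15)/6 = 84/6 = 14; σ²_A = ((15−13)/6)² = 0.111
te_B = (4 + 4·6 + 8)/6 = 36/6 = 6; σ²_B = ((8−4)/6)² = 0.444
te_C = (1 + 4·4 + 7)/6 = 24/6 = 4; σ²_C = ((7−1)/6)² = 1.000
te_D = (2 + 4·5 + 14)/6 = 36/6 = 6; σ²_D = ((14−2)/6)² = 4.000
te_E = (1 + 4·3 + 17)/6 = 30/6 = 5; σ²_E = ((17−1)/6)² = 7.111
te_F = (5 + 4·6 + 19)/6 = 48/6 = 8; σ²_F = ((19−5)/6)² = 5.444
te_G = (3 + 4·4 + 11)/6 = 30/6 = 5; σ²_G = ((11−3)/6)² = 1.778
te_H = (6 + 4·8 + 10)/6 = 48/6 = 8; σ²_H = ((10−6)/6)² = 0.444
te_I = (4 + 4·6 + 8)/6 = 36/6 = 6; σ²_I = ((8−4)/6)² = 0.444

Forward pass:
ES_A = 0; EF_A = 14
ES_B = 0; EF_B = 6
ES_C = 0; EF_C = 4
ES_D = 0; EF_D = 6
ES_E = 0; EF_E = 5
ES_F = 0; EF_F = 8
ES_G = max(EF_D=6, EF_E=5) = 6; EF_G = 6+5 = 11
ES_H = 5; EF_H = 5+8 = 13
ES_I = max(EF_A=14, EF_B=6, EF_C=4, EF_D=6, EF_F=8, EF_G=11, EF_H=13) = 14; EF_I = 14+6 = 20
Expected project duration μ = 20 days. Critical path: A → I.

Variance along critical path = 0.111 + 0.444 = 0.556; σ = √0.556 = 0.745 days.
Z = (19 − 20) / 0.745 = -1.342
P(T ≤ 19) = Φ(-1.342) ≈ 0.090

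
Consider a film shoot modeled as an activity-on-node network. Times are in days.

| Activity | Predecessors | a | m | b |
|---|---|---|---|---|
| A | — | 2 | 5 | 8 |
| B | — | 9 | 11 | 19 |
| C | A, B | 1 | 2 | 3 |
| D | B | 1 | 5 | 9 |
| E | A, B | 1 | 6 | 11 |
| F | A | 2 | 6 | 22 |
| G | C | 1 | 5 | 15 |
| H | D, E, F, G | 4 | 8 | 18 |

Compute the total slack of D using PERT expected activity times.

3 days

te_A = (2 + 4·5 + 8)/6 = 30/6 = 5
te_B = (9 + 4·11 + 19)/6 = 72/6 = 12
te_C = (1 + 4·2 + 3)/6 = 12/6 = 2
te_D = (1 + 4·5 + 9)/6 = 30/6 = 5
te_E = (1 + 4·6 + 11)/6 = 36/6 = 6
te_F = (2 + 4·6 + 22)/6 = 48/6 = 8
te_G = (1 + 4·5 + 15)/6 = 36/6 = 6
te_H = (4 + 4·8 + 18)/6 = 54/6 = 9

Forward pass:
ES_A = 0; EF_A = 5
ES_B = 0; EF_B = 12
ES_C = max(EF_A=5, EF_B=12) = 12; EF_C = 12+2 = 14
ES_D = 12; EF_D = 12+5 = 17
ES_E = max(EF_A=5, EF_B=12) = 12; EF_E = 12+6 = 18
ES_F = 5; EF_F = 5+8 = 13
ES_G = 14; EF_G = 14+6 = 20
ES_H = max(EF_D=17, EF_E=18, EF_F=13, EF_G=20) = 20; EF_H = 20+9 = 29
Expected project duration μ = 29 days. Critical path: B → C → G → H.

Backward pass:
LF_H = 29; LS_H = 29−9 = 20
LF_G = LS_H = 20; LS_G = 20−6 = 14
LF_F = LS_H = 20; LS_F = 20−8 = 12
LF_E = LS_H = 20; LS_E = 20−6 = 14
LF_D = LS_H = 20; LS_D = 20−5 = 15
LF_C = LS_G = 14; LS_C = 14−2 = 12
LF_B = min(LS_C=12, LS_D=15, LS_E=14) = 12; LS_B = 12−12 = 0
LF_A = min(LS_C=12, LS_E=14, LS_F=12) = 12; LS_A = 12−5 = 7
Slack_D = LS_D − ES_D = 15 − 12 = 3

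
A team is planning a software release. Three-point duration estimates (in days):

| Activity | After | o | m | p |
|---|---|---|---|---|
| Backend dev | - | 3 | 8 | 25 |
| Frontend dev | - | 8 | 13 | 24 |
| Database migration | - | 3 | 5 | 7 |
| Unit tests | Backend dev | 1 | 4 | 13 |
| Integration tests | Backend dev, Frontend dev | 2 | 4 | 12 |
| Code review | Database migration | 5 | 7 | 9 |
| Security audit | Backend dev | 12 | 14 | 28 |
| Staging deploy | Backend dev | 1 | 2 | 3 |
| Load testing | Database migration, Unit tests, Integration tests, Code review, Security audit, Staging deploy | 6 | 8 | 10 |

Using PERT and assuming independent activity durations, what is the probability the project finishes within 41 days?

te_Backend dev = (3 + 4·8 + 25)/6 = 60/6 = 10; σ²_Backend dev = ((25−3)/6)² = 13.444
te_Frontend dev = (8 + 4·13 + 24)/6 = 84/6 = 14; σ²_Frontend dev = ((24−8)/6)² = 7.111
te_Database migration = (3 + 4·5 + 7)/6 = 30/6 = 5; σ²_Database migration = ((7−3)/6)² = 0.444
te_Unit tests = (1 + 4·4 + 13)/6 = 30/6 = 5; σ²_Unit tests = ((13−1)/6)² = 4.000
te_Integration tests = (2 + 4·4 + 12)/6 = 30/6 = 5; σ²_Integration tests = ((12−2)/6)² = 2.778
te_Code review = (5 + 4·7 + 9)/6 = 42/6 = 7; σ²_Code review = ((9−5)/6)² = 0.444
te_Security audit = (12 + 4·14 + 28)/6 = 96/6 = 16; σ²_Security audit = ((28−12)/6)² = 7.111
te_Staging deploy = (1 + 4·2 + 3)/6 = 12/6 = 2; σ²_Staging deploy = ((3−1)/6)² = 0.111
te_Load testing = (6 + 4·8 + 10)/6 = 48/6 = 8; σ²_Load testing = ((10−6)/6)² = 0.444

Forward pass:
ES_Backend dev = 0; EF_Backend dev = 10
ES_Frontend dev = 0; EF_Frontend dev = 14
ES_Database migration = 0; EF_Database migration = 5
ES_Unit tests = 10; EF_Unit tests = 10+5 = 15
ES_Integration tests = max(EF_Backend dev=10, EF_Frontend dev=14) = 14; EF_Integration tests = 14+5 = 19
ES_Code review = 5; EF_Code review = 5+7 = 12
ES_Security audit = 10; EF_Security audit = 10+16 = 26
ES_Staging deploy = 10; EF_Staging deploy = 10+2 = 12
ES_Load testing = max(EF_Database migration=5, EF_Unit tests=15, EF_Integration tests=19, EF_Code review=12, EF_Security audit=26, EF_Staging deploy=12) = 26; EF_Load testing = 26+8 = 34
Expected project duration μ = 34 days. Critical path: Backend dev → Security audit → Load testing.

Variance along critical path = 13.444 + 7.111 + 0.444 = 21.000; σ = √21.000 = 4.583 days.
Z = (41 − 34) / 4.583 = 1.528
P(T ≤ 41) = Φ(1.528) ≈ 0.937

0.937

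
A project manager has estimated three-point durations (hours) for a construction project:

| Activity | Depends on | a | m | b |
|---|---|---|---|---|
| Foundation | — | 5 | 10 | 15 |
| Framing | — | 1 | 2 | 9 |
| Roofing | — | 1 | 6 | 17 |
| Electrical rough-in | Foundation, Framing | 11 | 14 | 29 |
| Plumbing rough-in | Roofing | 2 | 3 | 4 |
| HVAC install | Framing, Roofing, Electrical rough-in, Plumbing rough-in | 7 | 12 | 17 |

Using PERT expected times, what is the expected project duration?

38 hours

te_Foundation = (5 + 4·10 + 15)/6 = 60/6 = 10
te_Framing = (1 + 4·2 + 9)/6 = 18/6 = 3
te_Roofing = (1 + 4·6 + 17)/6 = 42/6 = 7
te_Electrical rough-in = (11 + 4·14 + 29)/6 = 96/6 = 16
te_Plumbing rough-in = (2 + 4·3 + 4)/6 = 18/6 = 3
te_HVAC install = (7 + 4·12 + 17)/6 = 72/6 = 12

Forward pass:
ES_Foundation = 0; EF_Foundation = 10
ES_Framing = 0; EF_Framing = 3
ES_Roofing = 0; EF_Roofing = 7
ES_Electrical rough-in = max(EF_Foundation=10, EF_Framing=3) = 10; EF_Electrical rough-in = 10+16 = 26
ES_Plumbing rough-in = 7; EF_Plumbing rough-in = 7+3 = 10
ES_HVAC install = max(EF_Framing=3, EF_Roofing=7, EF_Electrical rough-in=26, EF_Plumbing rough-in=10) = 26; EF_HVAC install = 26+12 = 38
Expected project duration μ = 38 hours. Critical path: Foundation → Electrical rough-in → HVAC install.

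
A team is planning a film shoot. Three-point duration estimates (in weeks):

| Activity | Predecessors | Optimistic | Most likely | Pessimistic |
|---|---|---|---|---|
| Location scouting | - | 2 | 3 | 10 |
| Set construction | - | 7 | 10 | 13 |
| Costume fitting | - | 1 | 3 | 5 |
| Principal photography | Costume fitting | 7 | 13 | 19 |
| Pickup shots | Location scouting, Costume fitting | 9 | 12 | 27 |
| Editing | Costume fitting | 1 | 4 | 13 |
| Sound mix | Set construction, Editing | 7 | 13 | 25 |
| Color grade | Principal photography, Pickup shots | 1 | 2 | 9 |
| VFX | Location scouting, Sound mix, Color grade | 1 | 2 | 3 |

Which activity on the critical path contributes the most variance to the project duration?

Sound mix

te_Location scouting = (2 + 4·3 + 10)/6 = 24/6 = 4; σ²_Location scouting = ((10−2)/6)² = 1.778
te_Set construction = (7 + 4·10 + 13)/6 = 60/6 = 10; σ²_Set construction = ((13−7)/6)² = 1.000
te_Costume fitting = (1 + 4·3 + 5)/6 = 18/6 = 3; σ²_Costume fitting = ((5−1)/6)² = 0.444
te_Principal photography = (7 + 4·13 + 19)/6 = 78/6 = 13; σ²_Principal photography = ((19−7)/6)² = 4.000
te_Pickup shots = (9 + 4·12 + 27)/6 = 84/6 = 14; σ²_Pickup shots = ((27−9)/6)² = 9.000
te_Editing = (1 + 4·4 + 13)/6 = 30/6 = 5; σ²_Editing = ((13−1)/6)² = 4.000
te_Sound mix = (7 + 4·13 + 25)/6 = 84/6 = 14; σ²_Sound mix = ((25−7)/6)² = 9.000
te_Color grade = (1 + 4·2 + 9)/6 = 18/6 = 3; σ²_Color grade = ((9−1)/6)² = 1.778
te_VFX = (1 + 4·2 + 3)/6 = 12/6 = 2; σ²_VFX = ((3−1)/6)² = 0.111

Forward pass:
ES_Location scouting = 0; EF_Location scouting = 4
ES_Set construction = 0; EF_Set construction = 10
ES_Costume fitting = 0; EF_Costume fitting = 3
ES_Principal photography = 3; EF_Principal photography = 3+13 = 16
ES_Pickup shots = max(EF_Location scouting=4, EF_Costume fitting=3) = 4; EF_Pickup shots = 4+14 = 18
ES_Editing = 3; EF_Editing = 3+5 = 8
ES_Sound mix = max(EF_Set construction=10, EF_Editing=8) = 10; EF_Sound mix = 10+14 = 24
ES_Color grade = max(EF_Principal photography=16, EF_Pickup shots=18) = 18; EF_Color grade = 18+3 = 21
ES_VFX = max(EF_Location scouting=4, EF_Sound mix=24, EF_Color grade=21) = 24; EF_VFX = 24+2 = 26
Expected project duration μ = 26 weeks. Critical path: Set construction → Sound mix → VFX.

Variances on critical path: σ²_Set construction=1.000, σ²_Sound mix=9.000, σ²_VFX=0.111.
Largest is σ²_Sound mix = 9.000.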